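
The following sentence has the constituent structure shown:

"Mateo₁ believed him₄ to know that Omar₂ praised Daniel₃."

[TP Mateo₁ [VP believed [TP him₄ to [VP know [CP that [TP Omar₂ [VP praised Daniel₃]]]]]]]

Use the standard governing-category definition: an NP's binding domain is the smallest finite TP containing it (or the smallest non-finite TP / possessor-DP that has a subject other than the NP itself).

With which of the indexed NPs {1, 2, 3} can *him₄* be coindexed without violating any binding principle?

*him* is a pronoun, so Principle B applies: it must be free in its binding domain.
Binding domain of *him₄*: the matrix TP, whose subject is Mateo₁.
*Mateo₁* c-commands the pronoun within its binding domain → coindexation would violate Principle B.
*Omar₂*: the pronoun c-commands this R-expression → coindexation would violate Principle C on *Omar₂*.
*Daniel₃*: the pronoun c-commands this R-expression → coindexation would violate Principle C on *Daniel₃*.

none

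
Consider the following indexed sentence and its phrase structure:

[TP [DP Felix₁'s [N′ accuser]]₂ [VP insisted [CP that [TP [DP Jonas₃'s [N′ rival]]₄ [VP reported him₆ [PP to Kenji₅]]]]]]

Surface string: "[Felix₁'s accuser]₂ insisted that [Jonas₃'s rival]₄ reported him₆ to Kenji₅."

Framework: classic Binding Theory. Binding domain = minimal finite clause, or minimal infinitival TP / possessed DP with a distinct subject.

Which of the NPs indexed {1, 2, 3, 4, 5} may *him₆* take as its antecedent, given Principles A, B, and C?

{1, 2, 3}

*him* is a pronoun, so Principle B applies: it must be free in its binding domain.
Binding domain of *him₆*: the embedded TP, whose subject is [Jonas₃'s rival]₄.
*Felix₁* and the pronoun do not c-command one another → neither Principle B nor Principle C is at stake; coindexation permitted.
*[Felix₁'s accuser]₂* c-commands the pronoun but from outside its binding domain, and is not c-commanded by it → coindexation permitted.
*Jonas₃* and the pronoun do not c-command one another → neither Principle B nor Principle C is at stake; coindexation permitted.
*[Jonas₃'s rival]₄* c-commands the pronoun within its binding domain → coindexation would violate Principle B.
*Kenji₅*: the pronoun c-commands this R-expression → coindexation would violate Principle C on *Kenji₅*.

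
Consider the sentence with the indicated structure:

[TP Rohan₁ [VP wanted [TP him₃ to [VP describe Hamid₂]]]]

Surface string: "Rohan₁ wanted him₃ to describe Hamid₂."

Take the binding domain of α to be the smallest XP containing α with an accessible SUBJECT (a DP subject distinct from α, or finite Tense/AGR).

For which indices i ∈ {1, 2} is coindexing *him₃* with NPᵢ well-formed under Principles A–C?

*him* is a pronoun, so Principle B applies: it must be free in its binding domain.
Binding domain of *him₃*: the matrix TP, whose subject is Rohan₁.
*Rohan₁* c-commands the pronoun within its binding domain → coindexation would violate Principle B.
*Hamid₂*: the pronoun c-commands this R-expression → coindexation would violate Principle C on *Hamid₂*.

none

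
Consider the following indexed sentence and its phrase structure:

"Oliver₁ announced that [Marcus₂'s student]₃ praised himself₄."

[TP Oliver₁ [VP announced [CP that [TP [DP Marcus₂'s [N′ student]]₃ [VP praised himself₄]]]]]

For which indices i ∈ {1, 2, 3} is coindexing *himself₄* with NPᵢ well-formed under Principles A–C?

{3}

*himself* is an anaphor, so Principle A applies: it must be bound in its binding domain.
Binding domain of *himself₄*: the embedded TP, whose subject is [Marcus₂'s student]₃.
*Oliver₁* c-commands the anaphor but is outside its binding domain → cannot satisfy Principle A.
*Marcus₂* does not c-command the anaphor → cannot bind it.
*[Marcus₂'s student]₃* c-commands the anaphor within its binding domain → licit binder.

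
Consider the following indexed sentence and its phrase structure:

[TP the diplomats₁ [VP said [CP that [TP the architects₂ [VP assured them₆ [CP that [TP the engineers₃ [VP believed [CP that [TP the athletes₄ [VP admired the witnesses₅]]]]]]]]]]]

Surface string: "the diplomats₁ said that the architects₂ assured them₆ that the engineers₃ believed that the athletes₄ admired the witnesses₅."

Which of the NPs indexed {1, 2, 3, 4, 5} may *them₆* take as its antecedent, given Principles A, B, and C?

*them* is a pronoun, so Principle B applies: it must be free in its binding domain.
Binding domain of *them₆*: the embedded TP, whose subject is the architects₂.
*the diplomats₁* c-commands the pronoun but from outside its binding domain, and is not c-commanded by it → coindexation permitted.
*the architects₂* c-commands the pronoun within its binding domain → coindexation would violate Principle B.
*the engineers₃*: the pronoun c-commands this R-expression → coindexation would violate Principle C on *the engineers₃*.
*the athletes₄*: the pronoun c-commands this R-expression → coindexation would violate Principle C on *the athletes₄*.
*the witnesses₅*: the pronoun c-commands this R-expression → coindexation would violate Principle C on *the witnesses₅*.

{1}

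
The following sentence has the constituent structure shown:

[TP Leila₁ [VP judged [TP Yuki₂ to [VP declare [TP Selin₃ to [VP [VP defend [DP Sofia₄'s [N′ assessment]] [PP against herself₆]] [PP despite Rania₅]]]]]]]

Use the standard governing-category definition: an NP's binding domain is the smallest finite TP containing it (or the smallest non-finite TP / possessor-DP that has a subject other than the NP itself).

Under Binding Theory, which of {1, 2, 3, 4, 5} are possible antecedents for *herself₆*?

{3}

*herself* is an anaphor, so Principle A applies: it must be bound in its binding domain.
Binding domain of *herself₆*: the embedded TP, whose subject is Selin₃.
*Leila₁* c-commands the anaphor but is outside its binding domain → cannot satisfy Principle A.
*Yuki₂* c-commands the anaphor but is outside its binding domain → cannot satisfy Principle A.
*Selin₃* c-commands the anaphor within its binding domain → licit binder.
*Sofia₄* does not c-command the anaphor → cannot bind it.
*Rania₅* does not c-command the anaphor → cannot bind it.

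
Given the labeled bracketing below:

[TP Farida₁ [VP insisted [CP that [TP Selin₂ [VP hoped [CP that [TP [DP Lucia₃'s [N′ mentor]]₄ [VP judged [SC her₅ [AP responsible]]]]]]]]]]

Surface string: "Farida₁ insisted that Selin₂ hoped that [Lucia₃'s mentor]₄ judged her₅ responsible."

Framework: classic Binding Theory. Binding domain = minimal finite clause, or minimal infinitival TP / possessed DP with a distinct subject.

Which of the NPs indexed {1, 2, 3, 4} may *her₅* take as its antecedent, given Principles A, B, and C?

*her* is a pronoun, so Principle B applies: it must be free in its binding domain.
Binding domain of *her₅*: the embedded TP, whose subject is [Lucia₃'s mentor]₄.
*Farida₁* c-commands the pronoun but from outside its binding domain, and is not c-commanded by it → coindexation permitted.
*Selin₂* c-commands the pronoun but from outside its binding domain, and is not c-commanded by it → coindexation permitted.
*Lucia₃* and the pronoun do not c-command one another → neither Principle B nor Principle C is at stake; coindexation permitted.
*[Lucia₃'s mentor]₄* c-commands the pronoun within its binding domain → coindexation would violate Principle B.

{1, 2, 3}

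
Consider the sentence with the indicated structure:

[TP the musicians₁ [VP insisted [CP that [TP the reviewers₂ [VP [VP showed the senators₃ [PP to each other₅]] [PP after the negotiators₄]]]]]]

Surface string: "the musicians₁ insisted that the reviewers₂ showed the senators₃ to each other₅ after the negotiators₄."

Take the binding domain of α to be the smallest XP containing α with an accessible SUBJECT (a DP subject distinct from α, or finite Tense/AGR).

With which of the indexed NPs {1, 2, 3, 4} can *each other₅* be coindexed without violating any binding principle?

*each other* is an anaphor, so Principle A applies: it must be bound in its binding domain.
Binding domain of *each other₅*: the embedded TP, whose subject is the reviewers₂.
*the musicians₁* c-commands the anaphor but is outside its binding domain → cannot satisfy Principle A.
*the reviewers₂* c-commands the anaphor within its binding domain → licit binder.
*the senators₃* c-commands the anaphor within its binding domain → licit binder.
*the negotiators₄* does not c-command the anaphor → cannot bind it.

{2, 3}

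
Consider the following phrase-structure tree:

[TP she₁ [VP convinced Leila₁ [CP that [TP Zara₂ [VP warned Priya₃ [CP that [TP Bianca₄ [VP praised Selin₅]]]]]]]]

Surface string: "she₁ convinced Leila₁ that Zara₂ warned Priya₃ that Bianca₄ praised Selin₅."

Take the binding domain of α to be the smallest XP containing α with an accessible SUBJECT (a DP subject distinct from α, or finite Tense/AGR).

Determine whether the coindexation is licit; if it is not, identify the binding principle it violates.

The two coindexed NPs are *she₁* and *Leila₁*.
*Leila₁* is an R-expression. Principle C requires it to be free everywhere.
*she₁* c-commands it and carries the same index.
The R-expression is bound → Principle C violation.

Principle C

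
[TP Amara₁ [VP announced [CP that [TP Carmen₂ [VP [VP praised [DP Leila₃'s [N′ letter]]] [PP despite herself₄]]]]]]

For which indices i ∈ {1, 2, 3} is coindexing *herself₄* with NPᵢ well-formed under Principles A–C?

*herself* is an anaphor, so Principle A applies: it must be bound in its binding domain.
Binding domain of *herself₄*: the embedded TP, whose subject is Carmen₂.
*Amara₁* c-commands the anaphor but is outside its binding domain → cannot satisfy Principle A.
*Carmen₂* c-commands the anaphor within its binding domain → licit binder.
*Leila₃* does not c-command the anaphor → cannot bind it.

{2}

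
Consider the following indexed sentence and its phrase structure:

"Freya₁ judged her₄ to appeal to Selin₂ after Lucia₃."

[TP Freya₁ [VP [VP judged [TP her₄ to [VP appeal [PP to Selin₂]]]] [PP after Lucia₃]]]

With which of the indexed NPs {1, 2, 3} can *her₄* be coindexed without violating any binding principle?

*her* is a pronoun, so Principle B applies: it must be free in its binding domain.
Binding domain of *her₄*: the matrix TP, whose subject is Freya₁.
*Freya₁* c-commands the pronoun within its binding domain → coindexation would violate Principle B.
*Selin₂*: the pronoun c-commands this R-expression → coindexation would violate Principle C on *Selin₂*.
*Lucia₃* and the pronoun do not c-command one another → neither Principle B nor Principle C is at stake; coindexation permitted.

{3}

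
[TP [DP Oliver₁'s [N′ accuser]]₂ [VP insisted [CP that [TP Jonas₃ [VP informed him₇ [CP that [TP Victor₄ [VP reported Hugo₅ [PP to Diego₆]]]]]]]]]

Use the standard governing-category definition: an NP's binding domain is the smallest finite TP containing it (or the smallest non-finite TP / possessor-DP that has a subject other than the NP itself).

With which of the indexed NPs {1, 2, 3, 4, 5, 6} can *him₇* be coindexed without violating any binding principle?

{1, 2}

*him* is a pronoun, so Principle B applies: it must be free in its binding domain.
Binding domain of *him₇*: the embedded TP, whose subject is Jonas₃.
*Oliver₁* and the pronoun do not c-command one another → neither Principle B nor Principle C is at stake; coindexation permitted.
*[Oliver₁'s accuser]₂* c-commands the pronoun but from outside its binding domain, and is not c-commanded by it → coindexation permitted.
*Jonas₃* c-commands the pronoun within its binding domain → coindexation would violate Principle B.
*Victor₄*: the pronoun c-commands this R-expression → coindexation would violate Principle C on *Victor₄*.
*Hugo₅*: the pronoun c-commands this R-expression → coindexation would violate Principle C on *Hugo₅*.
*Diego₆*: the pronoun c-commands this R-expression → coindexation would violate Principle C on *Diego₆*.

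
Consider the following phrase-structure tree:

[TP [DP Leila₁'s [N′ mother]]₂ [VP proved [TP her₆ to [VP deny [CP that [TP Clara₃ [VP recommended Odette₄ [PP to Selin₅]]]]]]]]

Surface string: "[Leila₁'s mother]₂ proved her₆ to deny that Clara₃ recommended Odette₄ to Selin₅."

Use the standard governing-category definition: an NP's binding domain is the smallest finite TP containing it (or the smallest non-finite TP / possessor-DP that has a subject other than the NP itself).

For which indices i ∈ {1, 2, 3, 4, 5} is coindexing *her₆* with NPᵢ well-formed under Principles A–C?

*her* is a pronoun, so Principle B applies: it must be free in its binding domain.
Binding domain of *her₆*: the matrix TP, whose subject is [Leila₁'s mother]₂.
*Leila₁* and the pronoun do not c-command one another → neither Principle B nor Principle C is at stake; coindexation permitted.
*[Leila₁'s mother]₂* c-commands the pronoun within its binding domain → coindexation would violate Principle B.
*Clara₃*: the pronoun c-commands this R-expression → coindexation would violate Principle C on *Clara₃*.
*Odette₄*: the pronoun c-commands this R-expression → coindexation would violate Principle C on *Odette₄*.
*Selin₅*: the pronoun c-commands this R-expression → coindexation would violate Principle C on *Selin₅*.

{1}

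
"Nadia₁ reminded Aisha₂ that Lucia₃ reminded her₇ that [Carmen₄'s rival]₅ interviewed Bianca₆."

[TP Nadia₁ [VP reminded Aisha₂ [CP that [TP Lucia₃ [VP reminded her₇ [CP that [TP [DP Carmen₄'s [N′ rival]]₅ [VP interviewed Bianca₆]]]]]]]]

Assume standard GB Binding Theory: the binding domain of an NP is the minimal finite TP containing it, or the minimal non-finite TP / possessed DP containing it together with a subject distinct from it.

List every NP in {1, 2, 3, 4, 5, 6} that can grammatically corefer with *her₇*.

*her* is a pronoun, so Principle B applies: it must be free in its binding domain.
Binding domain of *her₇*: the embedded TP, whose subject is Lucia₃.
*Nadia₁* c-commands the pronoun but from outside its binding domain, and is not c-commanded by it → coindexation permitted.
*Aisha₂* c-commands the pronoun but from outside its binding domain, and is not c-commanded by it → coindexation permitted.
*Lucia₃* c-commands the pronoun within its binding domain → coindexation would violate Principle B.
*Carmen₄*: the pronoun c-commands this R-expression → coindexation would violate Principle C on *Carmen₄*.
*[Carmen₄'s rival]₅*: the pronoun c-commands this R-expression → coindexation would violate Principle C on *[Carmen₄'s rival]₅*.
*Bianca₆*: the pronoun c-commands this R-expression → coindexation would violate Principle C on *Bianca₆*.

{1, 2}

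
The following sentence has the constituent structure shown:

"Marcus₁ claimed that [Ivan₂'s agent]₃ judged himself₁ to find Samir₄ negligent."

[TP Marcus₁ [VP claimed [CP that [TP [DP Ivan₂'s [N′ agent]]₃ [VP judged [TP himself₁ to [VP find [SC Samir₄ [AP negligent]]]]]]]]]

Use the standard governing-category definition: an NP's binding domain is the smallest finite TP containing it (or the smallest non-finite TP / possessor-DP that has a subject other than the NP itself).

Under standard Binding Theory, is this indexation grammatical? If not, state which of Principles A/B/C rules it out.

The two coindexed NPs are *Marcus₁* and *himself₁*.
*himself₁* is an anaphor. Principle A requires it to be bound within its binding domain — the embedded TP, whose subject is [Ivan₂'s agent]₃.
Within that domain it is c-commanded by *[Ivan₂'s agent]₃*, which does not share its index.
*Marcus₁* does c-command the anaphor, but from outside its binding domain.
The anaphor is unbound in its domain → Principle A violation.

Principle A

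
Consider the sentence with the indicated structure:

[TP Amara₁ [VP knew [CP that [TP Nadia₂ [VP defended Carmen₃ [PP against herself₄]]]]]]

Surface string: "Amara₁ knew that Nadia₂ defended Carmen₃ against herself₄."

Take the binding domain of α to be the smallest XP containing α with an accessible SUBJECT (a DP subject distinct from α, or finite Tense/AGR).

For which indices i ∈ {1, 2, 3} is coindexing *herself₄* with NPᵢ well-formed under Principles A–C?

{2, 3}

*herself* is an anaphor, so Principle A applies: it must be bound in its binding domain.
Binding domain of *herself₄*: the embedded TP, whose subject is Nadia₂.
*Amara₁* c-commands the anaphor but is outside its binding domain → cannot satisfy Principle A.
*Nadia₂* c-commands the anaphor within its binding domain → licit binder.
*Carmen₃* c-commands the anaphor within its binding domain → licit binder.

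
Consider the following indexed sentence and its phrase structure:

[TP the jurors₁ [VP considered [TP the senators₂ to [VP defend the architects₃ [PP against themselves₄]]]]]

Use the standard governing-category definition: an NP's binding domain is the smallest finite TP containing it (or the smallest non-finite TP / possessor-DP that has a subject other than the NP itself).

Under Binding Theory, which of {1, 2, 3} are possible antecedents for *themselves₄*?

*themselves* is an anaphor, so Principle A applies: it must be bound in its binding domain.
Binding domain of *themselves₄*: the embedded TP, whose subject is the senators₂.
*the jurors₁* c-commands the anaphor but is outside its binding domain → cannot satisfy Principle A.
*the senators₂* c-commands the anaphor within its binding domain → licit binder.
*the architects₃* c-commands the anaphor within its binding domain → licit binder.

{2, 3}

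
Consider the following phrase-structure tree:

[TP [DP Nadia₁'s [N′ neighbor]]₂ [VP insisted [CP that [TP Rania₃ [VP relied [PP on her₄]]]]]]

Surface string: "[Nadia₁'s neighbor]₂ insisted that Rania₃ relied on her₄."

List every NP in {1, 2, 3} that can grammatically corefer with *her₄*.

*her* is a pronoun, so Principle B applies: it must be free in its binding domain.
Binding domain of *her₄*: the embedded TP, whose subject is Rania₃.
*Nadia₁* and the pronoun do not c-command one another → neither Principle B nor Principle C is at stake; coindexation permitted.
*[Nadia₁'s neighbor]₂* c-commands the pronoun but from outside its binding domain, and is not c-commanded by it → coindexation permitted.
*Rania₃* c-commands the pronoun within its binding domain → coindexation would violate Principle B.

{1, 2}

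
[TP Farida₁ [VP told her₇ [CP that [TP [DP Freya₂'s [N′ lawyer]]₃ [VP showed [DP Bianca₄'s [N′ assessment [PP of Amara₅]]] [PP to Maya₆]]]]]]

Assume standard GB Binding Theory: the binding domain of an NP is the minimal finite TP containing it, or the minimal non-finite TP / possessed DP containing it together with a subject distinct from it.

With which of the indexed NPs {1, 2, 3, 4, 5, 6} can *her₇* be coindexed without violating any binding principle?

*her* is a pronoun, so Principle B applies: it must be free in its binding domain.
Binding domain of *her₇*: the matrix TP, whose subject is Farida₁.
*Farida₁* c-commands the pronoun within its binding domain → coindexation would violate Principle B.
*Freya₂*: the pronoun c-commands this R-expression → coindexation would violate Principle C on *Freya₂*.
*[Freya₂'s lawyer]₃*: the pronoun c-commands this R-expression → coindexation would violate Principle C on *[Freya₂'s lawyer]₃*.
*Bianca₄*: the pronoun c-commands this R-expression → coindexation would violate Principle C on *Bianca₄*.
*Amara₅*: the pronoun c-commands this R-expression → coindexation would violate Principle C on *Amara₅*.
*Maya₆*: the pronoun c-commands this R-expression → coindexation would violate Principle C on *Maya₆*.

none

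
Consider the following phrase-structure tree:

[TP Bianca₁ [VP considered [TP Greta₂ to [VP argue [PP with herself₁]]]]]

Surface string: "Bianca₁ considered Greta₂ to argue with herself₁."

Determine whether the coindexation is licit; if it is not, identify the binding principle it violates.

The two coindexed NPs are *Bianca₁* and *herself₁*.
*herself₁* is an anaphor. Principle A requires it to be bound within its binding domain — the embedded TP, whose subject is Greta₂.
Within that domain it is c-commanded by *Greta₂*, which does not share its index.
*Bianca₁* does c-command the anaphor, but from outside its binding domain.
The anaphor is unbound in its domain → Principle A violation.

Principle A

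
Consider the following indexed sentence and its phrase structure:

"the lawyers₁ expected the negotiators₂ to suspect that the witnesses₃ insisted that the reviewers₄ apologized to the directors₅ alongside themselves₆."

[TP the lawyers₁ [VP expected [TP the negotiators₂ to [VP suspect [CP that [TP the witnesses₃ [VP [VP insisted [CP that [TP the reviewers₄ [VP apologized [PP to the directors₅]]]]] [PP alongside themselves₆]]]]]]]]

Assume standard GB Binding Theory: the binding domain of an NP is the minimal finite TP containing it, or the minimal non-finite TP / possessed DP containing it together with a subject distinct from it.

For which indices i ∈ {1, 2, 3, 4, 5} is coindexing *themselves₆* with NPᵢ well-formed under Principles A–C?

*themselves* is an anaphor, so Principle A applies: it must be bound in its binding domain.
Binding domain of *themselves₆*: the embedded TP, whose subject is the witnesses₃.
*the lawyers₁* c-commands the anaphor but is outside its binding domain → cannot satisfy Principle A.
*the negotiators₂* c-commands the anaphor but is outside its binding domain → cannot satisfy Principle A.
*the witnesses₃* c-commands the anaphor within its binding domain → licit binder.
*the reviewers₄* does not c-command the anaphor → cannot bind it.
*the directors₅* does not c-command the anaphor → cannot bind it.

{3}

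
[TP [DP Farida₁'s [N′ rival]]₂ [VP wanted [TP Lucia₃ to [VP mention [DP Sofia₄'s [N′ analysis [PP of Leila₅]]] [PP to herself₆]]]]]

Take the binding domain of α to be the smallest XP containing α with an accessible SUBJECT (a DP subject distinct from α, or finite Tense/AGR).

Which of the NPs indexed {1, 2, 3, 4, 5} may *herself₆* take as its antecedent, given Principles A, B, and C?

*herself* is an anaphor, so Principle A applies: it must be bound in its binding domain.
Binding domain of *herself₆*: the embedded TP, whose subject is Lucia₃.
*Farida₁* does not c-command the anaphor → cannot bind it.
*[Farida₁'s rival]₂* c-commands the anaphor but is outside its binding domain → cannot satisfy Principle A.
*Lucia₃* c-commands the anaphor within its binding domain → licit binder.
*Sofia₄* does not c-command the anaphor → cannot bind it.
*Leila₅* does not c-command the anaphor → cannot bind it.

{3}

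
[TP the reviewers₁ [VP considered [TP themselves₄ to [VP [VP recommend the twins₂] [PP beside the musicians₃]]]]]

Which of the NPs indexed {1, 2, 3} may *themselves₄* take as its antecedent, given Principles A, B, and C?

{1}

*themselves* is an anaphor, so Principle A applies: it must be bound in its binding domain.
Binding domain of *themselves₄*: the matrix TP, whose subject is the reviewers₁.
*the reviewers₁* c-commands the anaphor within its binding domain → licit binder.
*the twins₂* does not c-command the anaphor → cannot bind it.
*the musicians₃* does not c-command the anaphor → cannot bind it.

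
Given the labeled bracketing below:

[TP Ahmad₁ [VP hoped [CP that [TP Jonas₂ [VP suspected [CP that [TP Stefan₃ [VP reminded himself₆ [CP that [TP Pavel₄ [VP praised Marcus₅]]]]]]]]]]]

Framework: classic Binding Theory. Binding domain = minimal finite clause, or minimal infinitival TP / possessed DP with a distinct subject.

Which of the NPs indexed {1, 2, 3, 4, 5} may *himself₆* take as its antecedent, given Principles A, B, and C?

{3}

*himself* is an anaphor, so Principle A applies: it must be bound in its binding domain.
Binding domain of *himself₆*: the embedded TP, whose subject is Stefan₃.
*Ahmad₁* c-commands the anaphor but is outside its binding domain → cannot satisfy Principle A.
*Jonas₂* c-commands the anaphor but is outside its binding domain → cannot satisfy Principle A.
*Stefan₃* c-commands the anaphor within its binding domain → licit binder.
*Pavel₄* does not c-command the anaphor → cannot bind it.
*Marcus₅* does not c-command the anaphor → cannot bind it.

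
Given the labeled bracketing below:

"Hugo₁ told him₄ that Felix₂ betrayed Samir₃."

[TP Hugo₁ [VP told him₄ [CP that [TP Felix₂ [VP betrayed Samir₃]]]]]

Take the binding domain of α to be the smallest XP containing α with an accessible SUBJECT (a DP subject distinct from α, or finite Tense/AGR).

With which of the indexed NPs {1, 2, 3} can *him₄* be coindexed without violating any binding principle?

none

*him* is a pronoun, so Principle B applies: it must be free in its binding domain.
Binding domain of *him₄*: the matrix TP, whose subject is Hugo₁.
*Hugo₁* c-commands the pronoun within its binding domain → coindexation would violate Principle B.
*Felix₂*: the pronoun c-commands this R-expression → coindexation would violate Principle C on *Felix₂*.
*Samir₃*: the pronoun c-commands this R-expression → coindexation would violate Principle C on *Samir₃*.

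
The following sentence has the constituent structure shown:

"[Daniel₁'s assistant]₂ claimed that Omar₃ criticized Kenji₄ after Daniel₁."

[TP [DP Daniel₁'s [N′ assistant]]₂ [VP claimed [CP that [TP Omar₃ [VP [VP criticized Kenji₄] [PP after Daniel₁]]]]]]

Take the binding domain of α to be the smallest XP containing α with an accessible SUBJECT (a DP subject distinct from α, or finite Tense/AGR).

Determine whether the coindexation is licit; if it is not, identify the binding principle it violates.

The two coindexed NPs are *Daniel₁* and *Daniel₁*.
*Daniel₁* is an R-expression; no coindexed NP c-commands it, so Principle C holds.
*Daniel₁* is an R-expression; *Daniel₁* does not c-command it, and no other NP shares its index, so Principle C is satisfied.
All principles are respected.

grammatical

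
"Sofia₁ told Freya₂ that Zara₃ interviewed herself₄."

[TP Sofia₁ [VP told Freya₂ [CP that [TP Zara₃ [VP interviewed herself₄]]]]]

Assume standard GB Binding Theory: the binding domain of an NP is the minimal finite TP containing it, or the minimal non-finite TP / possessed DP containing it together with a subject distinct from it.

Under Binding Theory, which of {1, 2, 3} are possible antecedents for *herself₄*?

{3}

*herself* is an anaphor, so Principle A applies: it must be bound in its binding domain.
Binding domain of *herself₄*: the embedded TP, whose subject is Zara₃.
*Sofia₁* c-commands the anaphor but is outside its binding domain → cannot satisfy Principle A.
*Freya₂* c-commands the anaphor but is outside its binding domain → cannot satisfy Principle A.
*Zara₃* c-commands the anaphor within its binding domain → licit binder.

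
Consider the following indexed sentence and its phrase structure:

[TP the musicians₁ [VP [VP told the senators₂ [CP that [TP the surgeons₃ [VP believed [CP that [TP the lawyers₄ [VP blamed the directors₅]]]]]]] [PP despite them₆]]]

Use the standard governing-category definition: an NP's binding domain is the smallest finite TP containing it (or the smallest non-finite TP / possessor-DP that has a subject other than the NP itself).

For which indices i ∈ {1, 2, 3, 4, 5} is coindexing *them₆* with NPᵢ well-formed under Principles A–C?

*them* is a pronoun, so Principle B applies: it must be free in its binding domain.
Binding domain of *them₆*: the matrix TP, whose subject is the musicians₁.
*the musicians₁* c-commands the pronoun within its binding domain → coindexation would violate Principle B.
*the senators₂* and the pronoun do not c-command one another → neither Principle B nor Principle C is at stake; coindexation permitted.
*the surgeons₃* and the pronoun do not c-command one another → neither Principle B nor Principle C is at stake; coindexation permitted.
*the lawyers₄* and the pronoun do not c-command one another → neither Principle B nor Principle C is at stake; coindexation permitted.
*the directors₅* and the pronoun do not c-command one another → neither Principle B nor Principle C is at stake; coindexation permitted.

{2, 3, 4, 5}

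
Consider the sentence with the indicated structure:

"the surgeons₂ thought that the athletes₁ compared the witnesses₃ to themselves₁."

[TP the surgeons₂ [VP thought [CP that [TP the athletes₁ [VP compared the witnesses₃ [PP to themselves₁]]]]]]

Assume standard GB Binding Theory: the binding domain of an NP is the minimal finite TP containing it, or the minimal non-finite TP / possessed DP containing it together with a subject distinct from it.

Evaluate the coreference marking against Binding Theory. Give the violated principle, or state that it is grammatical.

grammatical

The two coindexed NPs are *the athletes₁* and *themselves₁*.
*themselves₁* is an anaphor; its binding domain is the embedded TP, whose subject is the athletes₁. *the athletes₁* c-commands it within that domain and shares its index, so Principle A is satisfied.
*the athletes₁* is an R-expression; *themselves₁* does not c-command it, and no other NP shares its index, so Principle C is satisfied.
All principles are respected.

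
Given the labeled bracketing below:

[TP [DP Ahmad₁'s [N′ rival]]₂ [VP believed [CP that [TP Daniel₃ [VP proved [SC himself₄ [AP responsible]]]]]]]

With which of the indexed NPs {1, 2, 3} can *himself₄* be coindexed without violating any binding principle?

{3}

*himself* is an anaphor, so Principle A applies: it must be bound in its binding domain.
Binding domain of *himself₄*: the embedded TP, whose subject is Daniel₃.
*Ahmad₁* does not c-command the anaphor → cannot bind it.
*[Ahmad₁'s rival]₂* c-commands the anaphor but is outside its binding domain → cannot satisfy Principle A.
*Daniel₃* c-commands the anaphor within its binding domain → licit binder.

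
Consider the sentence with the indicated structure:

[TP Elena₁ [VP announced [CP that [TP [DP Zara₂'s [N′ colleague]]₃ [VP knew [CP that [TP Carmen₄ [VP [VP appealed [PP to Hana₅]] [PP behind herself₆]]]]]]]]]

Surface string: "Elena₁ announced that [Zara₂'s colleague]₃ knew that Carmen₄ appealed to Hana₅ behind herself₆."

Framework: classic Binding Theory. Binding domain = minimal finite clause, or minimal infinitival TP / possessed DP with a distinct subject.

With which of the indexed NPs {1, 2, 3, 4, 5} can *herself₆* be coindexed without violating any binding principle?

*herself* is an anaphor, so Principle A applies: it must be bound in its binding domain.
Binding domain of *herself₆*: the embedded TP, whose subject is Carmen₄.
*Elena₁* c-commands the anaphor but is outside its binding domain → cannot satisfy Principle A.
*Zara₂* does not c-command the anaphor → cannot bind it.
*[Zara₂'s colleague]₃* c-commands the anaphor but is outside its binding domain → cannot satisfy Principle A.
*Carmen₄* c-commands the anaphor within its binding domain → licit binder.
*Hana₅* does not c-command the anaphor → cannot bind it.

{4}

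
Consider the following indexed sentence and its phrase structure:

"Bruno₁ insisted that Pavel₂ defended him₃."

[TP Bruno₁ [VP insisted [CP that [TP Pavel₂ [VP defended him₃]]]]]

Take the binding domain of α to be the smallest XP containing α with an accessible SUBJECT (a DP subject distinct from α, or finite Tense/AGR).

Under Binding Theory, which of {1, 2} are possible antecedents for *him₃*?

*him* is a pronoun, so Principle B applies: it must be free in its binding domain.
Binding domain of *him₃*: the embedded TP, whose subject is Pavel₂.
*Bruno₁* c-commands the pronoun but from outside its binding domain, and is not c-commanded by it → coindexation permitted.
*Pavel₂* c-commands the pronoun within its binding domain → coindexation would violate Principle B.

{1}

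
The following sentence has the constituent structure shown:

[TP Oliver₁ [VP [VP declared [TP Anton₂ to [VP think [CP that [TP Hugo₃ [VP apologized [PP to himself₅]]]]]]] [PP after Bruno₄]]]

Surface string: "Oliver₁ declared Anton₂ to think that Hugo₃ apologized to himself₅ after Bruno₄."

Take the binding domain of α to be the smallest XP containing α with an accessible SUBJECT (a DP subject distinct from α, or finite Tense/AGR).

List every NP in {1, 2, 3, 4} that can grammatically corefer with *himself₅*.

*himself* is an anaphor, so Principle A applies: it must be bound in its binding domain.
Binding domain of *himself₅*: the embedded TP, whose subject is Hugo₃.
*Oliver₁* c-commands the anaphor but is outside its binding domain → cannot satisfy Principle A.
*Anton₂* c-commands the anaphor but is outside its binding domain → cannot satisfy Principle A.
*Hugo₃* c-commands the anaphor within its binding domain → licit binder.
*Bruno₄* does not c-command the anaphor → cannot bind it.

{3}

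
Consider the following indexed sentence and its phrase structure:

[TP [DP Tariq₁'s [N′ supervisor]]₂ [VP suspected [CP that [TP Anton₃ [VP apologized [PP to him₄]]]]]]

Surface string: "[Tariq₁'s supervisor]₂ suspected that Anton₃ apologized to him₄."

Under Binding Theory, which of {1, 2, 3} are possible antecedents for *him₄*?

*him* is a pronoun, so Principle B applies: it must be free in its binding domain.
Binding domain of *him₄*: the embedded TP, whose subject is Anton₃.
*Tariq₁* and the pronoun do not c-command one another → neither Principle B nor Principle C is at stake; coindexation permitted.
*[Tariq₁'s supervisor]₂* c-commands the pronoun but from outside its binding domain, and is not c-commanded by it → coindexation permitted.
*Anton₃* c-commands the pronoun within its binding domain → coindexation would violate Principle B.

{1, 2}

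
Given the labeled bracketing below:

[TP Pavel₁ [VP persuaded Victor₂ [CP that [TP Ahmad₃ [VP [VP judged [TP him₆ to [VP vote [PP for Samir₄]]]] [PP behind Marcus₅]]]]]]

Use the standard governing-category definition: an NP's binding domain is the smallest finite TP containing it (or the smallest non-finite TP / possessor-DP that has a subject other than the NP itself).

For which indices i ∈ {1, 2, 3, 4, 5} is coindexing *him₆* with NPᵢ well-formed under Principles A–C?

{1, 2, 5}

*him* is a pronoun, so Principle B applies: it must be free in its binding domain.
Binding domain of *him₆*: the embedded TP, whose subject is Ahmad₃.
*Pavel₁* c-commands the pronoun but from outside its binding domain, and is not c-commanded by it → coindexation permitted.
*Victor₂* c-commands the pronoun but from outside its binding domain, and is not c-commanded by it → coindexation permitted.
*Ahmad₃* c-commands the pronoun within its binding domain → coindexation would violate Principle B.
*Samir₄*: the pronoun c-commands this R-expression → coindexation would violate Principle C on *Samir₄*.
*Marcus₅* and the pronoun do not c-command one another → neither Principle B nor Principle C is at stake; coindexation permitted.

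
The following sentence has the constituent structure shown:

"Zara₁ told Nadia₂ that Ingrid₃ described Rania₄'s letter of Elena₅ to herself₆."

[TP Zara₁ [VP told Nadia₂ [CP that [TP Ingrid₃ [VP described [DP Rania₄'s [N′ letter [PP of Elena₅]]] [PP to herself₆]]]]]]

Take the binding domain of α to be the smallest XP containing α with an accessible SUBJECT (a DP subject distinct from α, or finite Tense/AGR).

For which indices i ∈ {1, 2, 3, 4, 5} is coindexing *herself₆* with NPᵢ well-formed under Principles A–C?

*herself* is an anaphor, so Principle A applies: it must be bound in its binding domain.
Binding domain of *herself₆*: the embedded TP, whose subject is Ingrid₃.
*Zara₁* c-commands the anaphor but is outside its binding domain → cannot satisfy Principle A.
*Nadia₂* c-commands the anaphor but is outside its binding domain → cannot satisfy Principle A.
*Ingrid₃* c-commands the anaphor within its binding domain → licit binder.
*Rania₄* does not c-command the anaphor → cannot bind it.
*Elena₅* does not c-command the anaphor → cannot bind it.

{3}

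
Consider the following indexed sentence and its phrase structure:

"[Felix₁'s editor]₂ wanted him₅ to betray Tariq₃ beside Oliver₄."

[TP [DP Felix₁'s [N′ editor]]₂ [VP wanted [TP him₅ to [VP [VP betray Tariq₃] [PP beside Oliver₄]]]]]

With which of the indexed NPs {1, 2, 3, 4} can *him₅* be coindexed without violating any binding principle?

{1}

*him* is a pronoun, so Principle B applies: it must be free in its binding domain.
Binding domain of *him₅*: the matrix TP, whose subject is [Felix₁'s editor]₂.
*Felix₁* and the pronoun do not c-command one another → neither Principle B nor Principle C is at stake; coindexation permitted.
*[Felix₁'s editor]₂* c-commands the pronoun within its binding domain → coindexation would violate Principle B.
*Tariq₃*: the pronoun c-commands this R-expression → coindexation would violate Principle C on *Tariq₃*.
*Oliver₄*: the pronoun c-commands this R-expression → coindexation would violate Principle C on *Oliver₄*.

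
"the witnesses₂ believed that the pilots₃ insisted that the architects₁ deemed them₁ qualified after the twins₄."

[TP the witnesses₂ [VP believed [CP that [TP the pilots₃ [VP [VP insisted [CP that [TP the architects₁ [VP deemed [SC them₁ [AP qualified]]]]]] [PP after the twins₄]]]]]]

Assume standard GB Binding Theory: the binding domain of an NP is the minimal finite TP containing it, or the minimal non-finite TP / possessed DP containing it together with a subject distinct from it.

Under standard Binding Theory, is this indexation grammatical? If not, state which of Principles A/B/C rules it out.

Principle B

The two coindexed NPs are *the architects₁* and *them₁*.
*them₁* is a pronoun. Its binding domain is the embedded TP, whose subject is the architects₁.
*the architects₁* c-commands it within that domain and carries the same index.
The pronoun is locally bound → Principle B violation.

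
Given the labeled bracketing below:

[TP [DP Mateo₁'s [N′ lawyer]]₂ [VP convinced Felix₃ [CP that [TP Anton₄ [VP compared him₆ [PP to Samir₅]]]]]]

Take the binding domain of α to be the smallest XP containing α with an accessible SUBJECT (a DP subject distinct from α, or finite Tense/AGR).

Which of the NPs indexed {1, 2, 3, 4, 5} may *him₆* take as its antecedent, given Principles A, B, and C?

{1, 2, 3}

*him* is a pronoun, so Principle B applies: it must be free in its binding domain.
Binding domain of *him₆*: the embedded TP, whose subject is Anton₄.
*Mateo₁* and the pronoun do not c-command one another → neither Principle B nor Principle C is at stake; coindexation permitted.
*[Mateo₁'s lawyer]₂* c-commands the pronoun but from outside its binding domain, and is not c-commanded by it → coindexation permitted.
*Felix₃* c-commands the pronoun but from outside its binding domain, and is not c-commanded by it → coindexation permitted.
*Anton₄* c-commands the pronoun within its binding domain → coindexation would violate Principle B.
*Samir₅*: the pronoun c-commands this R-expression → coindexation would violate Principle C on *Samir₅*.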